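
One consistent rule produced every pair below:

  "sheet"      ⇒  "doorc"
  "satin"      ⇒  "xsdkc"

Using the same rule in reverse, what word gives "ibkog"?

weary

The output letters match the input read backwards, each shifted +10: sheet reversed is teehs. Read the word backwards and shift each letter +10.
Reversing it on ibkog: shift back: i−10=y, b−10=r, k−10=a, o−10=e, g−10=w → yraew; then reverse → weary.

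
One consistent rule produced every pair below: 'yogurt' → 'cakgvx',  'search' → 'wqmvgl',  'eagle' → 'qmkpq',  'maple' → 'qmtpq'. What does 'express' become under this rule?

qbtvqww

The rule splits by letter class: vowels +12, consonants +4.
On express: e(vowel)+12=q, x(cons)+4=b, p(cons)+4=t, r(cons)+4=v, e(vowel)+12=q, s(cons)+4=w, s(cons)+4=w.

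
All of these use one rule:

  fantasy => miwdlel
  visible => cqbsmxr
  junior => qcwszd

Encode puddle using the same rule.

wcmnwq

In fantasy: f→m is +7, a→i is +8, n→w is +9, t→d is +10 — the shift increases by 1 each position. The shift increases by 1 at each position, starting from +7: 7, 8, 9, ….
Applying it to puddle: p+7=w, u+8=c, d+9=m, d+10=n, l+11=w, e+12=q.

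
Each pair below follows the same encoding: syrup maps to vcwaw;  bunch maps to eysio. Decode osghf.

Each letter shifts forward by (position + 3), i.e. 3, 4, 5, … — the shift grows by one for each successive letter.
Undoing it on osghf: o−3=l, s−4=o, g−5=b, h−6=b, f−7=y.

lobby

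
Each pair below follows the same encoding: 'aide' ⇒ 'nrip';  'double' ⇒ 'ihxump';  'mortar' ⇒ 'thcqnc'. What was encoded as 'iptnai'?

a(0)→n(13) and i(8)→r(17) fit y≡7x+13 (mod 26); the inverse of 7 mod 26 is 15. Each letter's alphabet position (a=0..z=25) is mapped through 7·x+13 mod 26 — an affine cipher.
Decoding iptnai: i(8)→15·(8−13)≡3=d; p(15)→15·(15−13)≡4=e; t(19)→15·(19−13)≡12=m; n(13)→15·(13−13)≡0=a; a(0)→15·(0−13)≡13=n; i(8)→15·(8−13)≡3=d (all mod 26).

demand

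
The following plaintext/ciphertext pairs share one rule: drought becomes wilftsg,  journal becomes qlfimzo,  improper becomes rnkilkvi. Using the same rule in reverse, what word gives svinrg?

Each pair mirrors across the alphabet (d↔w, r↔i, o↔l): positions sum to 25. This is the alphabet-reversal cipher (Atbash): a becomes z, b becomes y, etc.
Decoding svinrg: s↔h, v↔e, i↔r, n↔m, r↔i, g↔t.

hermit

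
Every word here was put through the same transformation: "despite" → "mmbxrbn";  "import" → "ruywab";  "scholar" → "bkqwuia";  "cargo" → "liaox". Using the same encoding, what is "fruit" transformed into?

ozdqc

Shifts by position in despite: pos 0: d→m (+9), pos 1: e→m (+8), pos 2: s→b (+9), pos 3: p→x (+8) — repeating every 2. It's a Vigenère-style cipher with numeric key [9,8]: position i shifts by key[i mod 2].
For fruit: f+9=o, r+8=z, u+9=d, i+8=q, t+9=c.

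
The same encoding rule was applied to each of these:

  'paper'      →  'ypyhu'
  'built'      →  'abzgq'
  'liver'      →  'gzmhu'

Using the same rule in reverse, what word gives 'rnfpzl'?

mosaic

p(15)→y(24) and a(0)→p(15) fit y≡11x+15 (mod 26); the inverse of 11 mod 26 is 19. Treating letters as 0–25, the rule is x ↦ 11x + 15 (mod 26).
Undoing it on rnfpzl: r(17)→19·(17−15)≡12=m; n(13)→19·(13−15)≡14=o; f(5)→19·(5−15)≡18=s; p(15)→19·(15−15)≡0=a; z(25)→19·(25−15)≡8=i; l(11)→19·(11−15)≡2=c (all mod 26).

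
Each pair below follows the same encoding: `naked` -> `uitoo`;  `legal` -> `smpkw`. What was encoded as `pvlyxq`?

Letter i (0-indexed) is shifted by i+7, so successive shifts are 7, 8, 9, ….
Decoding pvlyxq: p−7=i, v−8=n, l−9=c, y−10=o, x−11=m, q−12=e.

income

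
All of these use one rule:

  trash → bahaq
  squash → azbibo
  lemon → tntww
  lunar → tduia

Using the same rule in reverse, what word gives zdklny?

rudder

Shifts by position in trash: pos 0: t→b (+8), pos 1: r→a (+9), pos 2: a→h (+7), pos 3: s→a (+8), pos 4: h→q (+9) — repeating every 3. The shifts repeat in a cycle of length 3: positions 0,1,… shift by +8, +9, +7, then the pattern repeats.
Decoding zdklny: z−8=r, d−9=u, k−7=d, l−8=d, n−9=e, y−7=r.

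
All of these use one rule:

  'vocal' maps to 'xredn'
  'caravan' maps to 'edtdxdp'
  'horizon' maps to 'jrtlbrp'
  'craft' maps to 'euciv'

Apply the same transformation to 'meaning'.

ohcqkqi

Shifts by position in vocal: pos 0: v→x (+2), pos 1: o→r (+3), pos 2: c→e (+2), pos 3: a→d (+3) — repeating every 2. A repeating key of period 2 is used — shifts +2, +3 over and over.
For meaning: m+2=o, e+3=h, a+2=c, n+3=q, i+2=k, n+3=q, g+2=i.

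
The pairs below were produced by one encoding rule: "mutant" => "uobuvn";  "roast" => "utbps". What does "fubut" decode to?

The output letters match the input read backwards, each shifted +1: mutant reversed is tnatum. Read the word backwards and shift each letter +1.
Undoing it on fubut: shift back: f−1=e, u−1=t, b−1=a, u−1=t, t−1=s → etats; then reverse → state.

state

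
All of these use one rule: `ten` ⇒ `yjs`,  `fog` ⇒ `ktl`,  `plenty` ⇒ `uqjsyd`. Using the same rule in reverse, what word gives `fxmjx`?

ashes

It's a constant shift of +5 (ROT5).
Undoing it on fxmjx: f−5=a, x−5=s, m−5=h, j−5=e, x−5=s.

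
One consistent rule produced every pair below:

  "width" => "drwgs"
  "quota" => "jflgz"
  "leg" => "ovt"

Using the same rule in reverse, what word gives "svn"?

hem

Each pair mirrors across the alphabet (w↔d, i↔r, d↔w): positions sum to 25. Each letter is replaced by its mirror in the alphabet: a↔z, b↔y, c↔x, and so on (the Atbash cipher).
Decoding svn: s↔h, v↔e, n↔m.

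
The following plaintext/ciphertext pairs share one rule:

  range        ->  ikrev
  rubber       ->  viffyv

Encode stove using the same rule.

The output letters match the input read backwards, each shifted +4: range reversed is egnar. The word is reversed, then every letter is shifted forward by 4.
For stove: reverse → evots; then shift: e+4=i, v+4=z, o+4=s, t+4=x, s+4=w.

izsxw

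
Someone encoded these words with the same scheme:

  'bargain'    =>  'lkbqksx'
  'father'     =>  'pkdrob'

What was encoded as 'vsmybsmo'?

licorice

Compare letters: b→l is +10, a→k is +10, r→b is +10 — a constant shift. Each letter is shifted forward by 10 in the alphabet (a Caesar shift of +10).
Reversing it on vsmybsmo: v−10=l, s−10=i, m−10=c, y−10=o, b−10=r, s−10=i, m−10=c, o−10=e.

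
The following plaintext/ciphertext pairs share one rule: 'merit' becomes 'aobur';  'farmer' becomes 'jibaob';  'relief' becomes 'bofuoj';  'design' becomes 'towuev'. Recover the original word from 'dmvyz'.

m(12)→a(0) and e(4)→o(14) fit y≡21x+8 (mod 26); the inverse of 21 mod 26 is 5. Treating letters as 0–25, the rule is x ↦ 21x + 8 (mod 26).
Reversing it on dmvyz: d(3)→5·(3−8)≡1=b; m(12)→5·(12−8)≡20=u; v(21)→5·(21−8)≡13=n; y(24)→5·(24−8)≡2=c; z(25)→5·(25−8)≡7=h (all mod 26).

bunch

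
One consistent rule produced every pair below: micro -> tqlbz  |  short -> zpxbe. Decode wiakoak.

Each letter shifts forward by (position + 7), i.e. 7, 8, 9, … — the shift grows by one for each successive letter.
Decoding wiakoak: w−7=p, i−8=a, a−9=r, k−10=a, o−11=d, a−12=o, k−13=x.

paradox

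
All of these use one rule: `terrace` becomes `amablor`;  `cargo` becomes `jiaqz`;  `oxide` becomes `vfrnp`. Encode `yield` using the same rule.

The shift increases by 1 at each position, starting from +7: 7, 8, 9, ….
On yield: y+7=f, i+8=q, e+9=n, l+10=v, d+11=o.

fqnvo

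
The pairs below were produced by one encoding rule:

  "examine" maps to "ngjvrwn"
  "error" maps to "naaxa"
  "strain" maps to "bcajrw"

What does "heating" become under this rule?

qnjcrwp

Every letter moves 9 places later in the alphabet, wrapping around z→a.
Applying it to heating: h+9=q, e+9=n, a+9=j, t+9=c, i+9=r, n+9=w, g+9=p.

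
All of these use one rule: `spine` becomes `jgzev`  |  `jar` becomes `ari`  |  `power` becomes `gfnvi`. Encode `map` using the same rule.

drg

Compare letters: s→j is +17, p→g is +17, i→z is +17 — a constant shift. Every letter moves 17 places later in the alphabet, wrapping around z→a.
Applying it to map: m+17=d, a+17=r, p+17=g.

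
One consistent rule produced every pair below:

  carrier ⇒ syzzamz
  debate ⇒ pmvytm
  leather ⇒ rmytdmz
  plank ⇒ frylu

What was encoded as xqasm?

juice

c(2)→s(18) and a(0)→y(24) fit y≡23x+24 (mod 26); the inverse of 23 mod 26 is 17. Each letter's alphabet position (a=0..z=25) is mapped through 23·x+24 mod 26 — an affine cipher.
Undoing it on xqasm: x(23)→17·(23−24)≡9=j; q(16)→17·(16−24)≡20=u; a(0)→17·(0−24)≡8=i; s(18)→17·(18−24)≡2=c; m(12)→17·(12−24)≡4=e (all mod 26).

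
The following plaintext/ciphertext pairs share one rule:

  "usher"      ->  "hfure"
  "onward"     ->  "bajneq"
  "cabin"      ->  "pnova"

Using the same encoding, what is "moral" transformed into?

zbeny

Compare letters: u→h is +13, s→f is +13, h→u is +13 — a constant shift. Every letter moves 13 places later in the alphabet, wrapping around z→a.
Applying it to moral: m+13=z, o+13=b, r+13=e, a+13=n, l+13=y.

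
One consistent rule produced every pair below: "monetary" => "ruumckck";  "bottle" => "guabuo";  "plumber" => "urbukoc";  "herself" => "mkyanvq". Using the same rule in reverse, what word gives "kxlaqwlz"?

In monetary: m→r is +5, o→u is +6, n→u is +7, e→m is +8 — the shift increases by 1 each position. Each letter shifts forward by (position + 5), i.e. 5, 6, 7, … — the shift grows by one for each successive letter.
Undoing it on kxlaqwlz: k−5=f, x−6=r, l−7=e, a−8=s, q−9=h, w−10=m, l−11=a, z−12=n.

freshman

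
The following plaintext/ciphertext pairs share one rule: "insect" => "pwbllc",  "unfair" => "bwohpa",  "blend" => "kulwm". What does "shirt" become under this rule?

bqpac

Vowels shift forward by 7 and consonants shift forward by 9.
For shirt: s(cons)+9=b, h(cons)+9=q, i(vowel)+7=p, r(cons)+9=a, t(cons)+9=c.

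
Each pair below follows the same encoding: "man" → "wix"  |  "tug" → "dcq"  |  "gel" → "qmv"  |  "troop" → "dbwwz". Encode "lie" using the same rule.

Vowels shift forward by 8 and consonants shift forward by 10.
For lie: l(cons)+10=v, i(vowel)+8=q, e(vowel)+8=m.

vqm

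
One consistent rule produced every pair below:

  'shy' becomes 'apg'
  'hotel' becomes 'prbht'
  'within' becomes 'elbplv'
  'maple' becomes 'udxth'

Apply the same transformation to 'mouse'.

urxah

The rule splits by letter class: vowels +3, consonants +8.
Applying it to mouse: m(cons)+8=u, o(vowel)+3=r, u(vowel)+3=x, s(cons)+8=a, e(vowel)+3=h.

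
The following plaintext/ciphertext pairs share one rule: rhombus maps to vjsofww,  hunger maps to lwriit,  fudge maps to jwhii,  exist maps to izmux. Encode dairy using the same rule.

A repeating key of period 2 is used — shifts +4, +2 over and over.
Applying it to dairy: d+4=h, a+2=c, i+4=m, r+2=t, y+4=c.

hcmtc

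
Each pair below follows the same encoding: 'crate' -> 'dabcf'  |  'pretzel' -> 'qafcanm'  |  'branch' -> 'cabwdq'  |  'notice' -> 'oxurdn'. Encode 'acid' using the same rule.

bljm

Shifts by position in crate: pos 0: c→d (+1), pos 1: r→a (+9), pos 2: a→b (+1), pos 3: t→c (+9) — repeating every 2. It's a Vigenère-style cipher with numeric key [1,9]: position i shifts by key[i mod 2].
Applying it to acid: a+1=b, c+9=l, i+1=j, d+9=m.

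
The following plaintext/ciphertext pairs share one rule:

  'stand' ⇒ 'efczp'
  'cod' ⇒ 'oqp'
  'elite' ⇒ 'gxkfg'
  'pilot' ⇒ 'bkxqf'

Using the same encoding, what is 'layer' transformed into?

The shift depends on letter class: consonant s→e is +12, but vowel a→c is +2. The rule splits by letter class: vowels +2, consonants +12.
Applying it to layer: l(cons)+12=x, a(vowel)+2=c, y(cons)+12=k, e(vowel)+2=g, r(cons)+12=d.

xckgd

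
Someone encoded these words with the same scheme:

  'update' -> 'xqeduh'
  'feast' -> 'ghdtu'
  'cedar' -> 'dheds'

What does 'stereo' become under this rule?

The shift depends on letter class: consonant p→q is +1, but vowel u→x is +3. The rule splits by letter class: vowels +3, consonants +1.
Applying it to stereo: s(cons)+1=t, t(cons)+1=u, e(vowel)+3=h, r(cons)+1=s, e(vowel)+3=h, o(vowel)+3=r.

tuhshr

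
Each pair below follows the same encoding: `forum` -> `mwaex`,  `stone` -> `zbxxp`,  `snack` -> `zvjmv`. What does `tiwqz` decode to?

Letter i (0-indexed) is shifted by i+7, so successive shifts are 7, 8, 9, ….
Reversing it on tiwqz: t−7=m, i−8=a, w−9=n, q−10=g, z−11=o.

mango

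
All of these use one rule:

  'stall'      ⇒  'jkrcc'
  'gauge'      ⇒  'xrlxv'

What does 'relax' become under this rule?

ivcro

Compare letters: s→j is +17, t→k is +17, a→r is +17 — a constant shift. Every letter moves 17 places later in the alphabet, wrapping around z→a.
On relax: r+17=i, e+17=v, l+17=c, a+17=r, x+17=o.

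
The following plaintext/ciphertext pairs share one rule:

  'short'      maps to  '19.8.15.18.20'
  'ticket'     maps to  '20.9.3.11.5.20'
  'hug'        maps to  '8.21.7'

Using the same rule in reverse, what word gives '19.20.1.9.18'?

stair

Each letter is replaced by its alphabet position (a=1, b=2, …, z=26).
Reversing it on 19.20.1.9.18: 19=s, 20=t, 1=a, 9=i, 18=r.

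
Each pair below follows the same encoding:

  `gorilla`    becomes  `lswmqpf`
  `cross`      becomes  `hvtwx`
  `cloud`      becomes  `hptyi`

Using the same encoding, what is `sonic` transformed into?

xssmh

Shifts by position in gorilla: pos 0: g→l (+5), pos 1: o→s (+4), pos 2: r→w (+5), pos 3: i→m (+4) — repeating every 2. A repeating key of period 2 is used — shifts +5, +4 over and over.
On sonic: s+5=x, o+4=s, n+5=s, i+4=m, c+5=h.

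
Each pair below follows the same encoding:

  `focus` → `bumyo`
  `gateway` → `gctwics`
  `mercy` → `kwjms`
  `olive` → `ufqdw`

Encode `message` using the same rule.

kwoocgw

f(5)→b(1) and o(14)→u(20) fit y≡5x+2 (mod 26); the inverse of 5 mod 26 is 21. Treating letters as 0–25, the rule is x ↦ 5x + 2 (mod 26).
For message: m(12)→5·12+2≡10=k; e(4)→5·4+2≡22=w; s(18)→5·18+2≡14=o; s(18)→5·18+2≡14=o; a(0)→5·0+2≡2=c; g(6)→5·6+2≡6=g; e(4)→5·4+2≡22=w (all mod 26).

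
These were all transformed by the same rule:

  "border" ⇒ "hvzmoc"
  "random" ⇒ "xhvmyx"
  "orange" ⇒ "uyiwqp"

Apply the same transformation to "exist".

In border: b→h is +6, o→v is +7, r→z is +8, d→m is +9 — the shift increases by 1 each position. The shift increases by 1 at each position, starting from +6: 6, 7, 8, ….
For exist: e+6=k, x+7=e, i+8=q, s+9=b, t+10=d.

keqbd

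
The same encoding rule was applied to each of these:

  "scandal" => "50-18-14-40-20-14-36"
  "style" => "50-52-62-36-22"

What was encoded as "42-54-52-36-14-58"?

s(#19)→50 and c(#3)→18: differences scale by 2, so n = 2·pos + 12. Each letter becomes 2×(its alphabet position, a=1..z=26) + 12.
Decoding 42-54-52-36-14-58: 42→(42−12)÷2=15=o, 54→(54−12)÷2=21=u, 52→(52−12)÷2=20=t, 36→(36−12)÷2=12=l, 14→(14−12)÷2=1=a, 58→(58−12)÷2=23=w.

outlaw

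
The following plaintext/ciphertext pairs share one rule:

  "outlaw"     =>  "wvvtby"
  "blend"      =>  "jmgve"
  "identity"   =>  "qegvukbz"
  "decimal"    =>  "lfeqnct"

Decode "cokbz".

unity

Shifts by position in outlaw: pos 0: o→w (+8), pos 1: u→v (+1), pos 2: t→v (+2), pos 3: l→t (+8), pos 4: a→b (+1), pos 5: w→y (+2) — repeating every 3. A repeating key of period 3 is used — shifts +8, +1, +2 over and over.
Decoding cokbz: c−8=u, o−1=n, k−2=i, b−8=t, z−1=y.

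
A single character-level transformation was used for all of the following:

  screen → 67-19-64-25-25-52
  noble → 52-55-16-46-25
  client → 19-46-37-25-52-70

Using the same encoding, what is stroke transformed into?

s(#19)→67 and c(#3)→19: differences scale by 3, so n = 3·pos + 10. The formula is n = 3×(alphabet index, a=1) + 10.
Applying it to stroke: s=19→67, t=20→70, r=18→64, o=15→55, k=11→43, e=5→25.

67-70-64-55-43-25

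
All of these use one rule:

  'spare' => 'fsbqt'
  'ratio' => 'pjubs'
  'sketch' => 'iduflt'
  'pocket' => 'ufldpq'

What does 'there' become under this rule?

fsfiu

Two steps: reverse the string, then apply a Caesar shift of +1.
For there: reverse → ereht; then shift: e+1=f, r+1=s, e+1=f, h+1=i, t+1=u.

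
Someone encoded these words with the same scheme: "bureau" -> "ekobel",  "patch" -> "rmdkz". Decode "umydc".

stock

The output letters match the input read backwards, each shifted +10: bureau reversed is uaerub. Two steps: reverse the string, then apply a Caesar shift of +10.
Undoing it on umydc: shift back: u−10=k, m−10=c, y−10=o, d−10=t, c−10=s → kcots; then reverse → stock.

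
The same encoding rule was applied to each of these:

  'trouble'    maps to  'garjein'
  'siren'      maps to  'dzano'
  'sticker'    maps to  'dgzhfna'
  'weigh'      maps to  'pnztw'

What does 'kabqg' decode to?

This is an affine cipher: with a=0,…,z=25, each position x becomes (3x+1) mod 26.
Undoing it on kabqg: k(10)→9·(10−1)≡3=d; a(0)→9·(0−1)≡17=r; b(1)→9·(1−1)≡0=a; q(16)→9·(16−1)≡5=f; g(6)→9·(6−1)≡19=t (all mod 26).

draft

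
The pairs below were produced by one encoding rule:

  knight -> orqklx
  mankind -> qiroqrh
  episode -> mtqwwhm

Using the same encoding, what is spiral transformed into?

wtqvip

The shift depends on letter class: consonant k→o is +4, but vowel i→q is +8. Vowels shift forward by 8 and consonants shift forward by 4.
For spiral: s(cons)+4=w, p(cons)+4=t, i(vowel)+8=q, r(cons)+4=v, a(vowel)+8=i, l(cons)+4=p.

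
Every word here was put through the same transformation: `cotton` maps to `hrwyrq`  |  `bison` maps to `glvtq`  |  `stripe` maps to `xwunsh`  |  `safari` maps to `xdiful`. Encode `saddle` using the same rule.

xdgioh

The shifts repeat in a cycle of length 3: positions 0,1,… shift by +5, +3, +3, then the pattern repeats.
Applying it to saddle: s+5=x, a+3=d, d+3=g, d+5=i, l+3=o, e+3=h.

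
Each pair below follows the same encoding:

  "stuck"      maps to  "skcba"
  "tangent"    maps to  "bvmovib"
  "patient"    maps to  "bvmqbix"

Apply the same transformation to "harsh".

pazip

The output letters match the input read backwards, each shifted +8: stuck reversed is kcuts. Two steps: reverse the string, then apply a Caesar shift of +8.
For harsh: reverse → hsrah; then shift: h+8=p, s+8=a, r+8=z, a+8=i, h+8=p.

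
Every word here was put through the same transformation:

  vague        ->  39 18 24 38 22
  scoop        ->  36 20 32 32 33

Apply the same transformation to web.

40 22 19

The number is (letter's place in the alphabet, a=1) + 17.
Applying it to web: w=23→40, e=5→22, b=2→19.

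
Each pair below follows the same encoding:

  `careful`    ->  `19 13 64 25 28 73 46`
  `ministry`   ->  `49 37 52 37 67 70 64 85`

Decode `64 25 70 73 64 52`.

c(#3)→19 and a(#1)→13: differences scale by 3, so n = 3·pos + 10. With a=1..z=26, the number is 3·pos + 10.
Decoding 64 25 70 73 64 52: 64→(64−10)÷3=18=r, 25→(25−10)÷3=5=e, 70→(70−10)÷3=20=t, 73→(73−10)÷3=21=u, 64→(64−10)÷3=18=r, 52→(52−10)÷3=14=n.

return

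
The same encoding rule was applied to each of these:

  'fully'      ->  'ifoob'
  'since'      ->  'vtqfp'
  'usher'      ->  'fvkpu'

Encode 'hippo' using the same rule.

Vowels shift forward by 11 and consonants shift forward by 3.
Applying it to hippo: h(cons)+3=k, i(vowel)+11=t, p(cons)+3=s, p(cons)+3=s, o(vowel)+11=z.

ktssz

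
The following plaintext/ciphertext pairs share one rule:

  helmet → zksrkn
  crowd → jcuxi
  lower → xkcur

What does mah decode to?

bug

The output letters match the input read backwards, each shifted +6: helmet reversed is temleh. Read the word backwards and shift each letter +6.
Reversing it on mah: shift back: m−6=g, a−6=u, h−6=b → gub; then reverse → bug.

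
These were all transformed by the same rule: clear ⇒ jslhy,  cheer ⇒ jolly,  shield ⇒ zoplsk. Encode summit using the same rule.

Each letter is shifted forward by 7 in the alphabet (a Caesar shift of +7).
For summit: s+7=z, u+7=b, m+7=t, m+7=t, i+7=p, t+7=a.

zbttpa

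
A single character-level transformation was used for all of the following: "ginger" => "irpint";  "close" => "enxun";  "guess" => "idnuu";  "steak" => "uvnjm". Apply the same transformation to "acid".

The shift depends on letter class: consonant g→i is +2, but vowel i→r is +9. Two shifts are in play — +9 for a/e/i/o/u, +2 for every other letter.
On acid: a(vowel)+9=j, c(cons)+2=e, i(vowel)+9=r, d(cons)+2=f.

jerf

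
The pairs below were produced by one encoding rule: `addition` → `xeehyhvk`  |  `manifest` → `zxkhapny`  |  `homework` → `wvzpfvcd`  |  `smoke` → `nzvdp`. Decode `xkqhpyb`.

a(0)→x(23) and d(3)→e(4) fit y≡11x+23 (mod 26); the inverse of 11 mod 26 is 19. Treating letters as 0–25, the rule is x ↦ 11x + 23 (mod 26).
Decoding xkqhpyb: x(23)→19·(23−23)≡0=a; k(10)→19·(10−23)≡13=n; q(16)→19·(16−23)≡23=x; h(7)→19·(7−23)≡8=i; p(15)→19·(15−23)≡4=e; y(24)→19·(24−23)≡19=t; b(1)→19·(1−23)≡24=y (all mod 26).

anxiety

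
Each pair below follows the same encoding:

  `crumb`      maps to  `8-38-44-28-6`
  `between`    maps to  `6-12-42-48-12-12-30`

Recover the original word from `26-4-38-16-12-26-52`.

largely

c(#3)→8 and r(#18)→38: differences scale by 2, so n = 2·pos + 2. The formula is n = 2×(alphabet index, a=1) + 2.
Undoing it on 26-4-38-16-12-26-52: 26→(26−2)÷2=12=l, 4→(4−2)÷2=1=a, 38→(38−2)÷2=18=r, 16→(16−2)÷2=7=g, 12→(12−2)÷2=5=e, 26→(26−2)÷2=12=l, 52→(52−2)÷2=25=y.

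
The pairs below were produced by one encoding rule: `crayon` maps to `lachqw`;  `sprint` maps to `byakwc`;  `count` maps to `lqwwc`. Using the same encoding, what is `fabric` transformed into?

Vowels shift forward by 2 and consonants shift forward by 9.
On fabric: f(cons)+9=o, a(vowel)+2=c, b(cons)+9=k, r(cons)+9=a, i(vowel)+2=k, c(cons)+9=l.

ockakl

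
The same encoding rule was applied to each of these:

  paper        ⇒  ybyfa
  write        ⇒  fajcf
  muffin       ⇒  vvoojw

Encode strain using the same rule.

bcabjw

The shift depends on letter class: consonant p→y is +9, but vowel a→b is +1. Vowels shift forward by 1 and consonants shift forward by 9.
For strain: s(cons)+9=b, t(cons)+9=c, r(cons)+9=a, a(vowel)+1=b, i(vowel)+1=j, n(cons)+9=w.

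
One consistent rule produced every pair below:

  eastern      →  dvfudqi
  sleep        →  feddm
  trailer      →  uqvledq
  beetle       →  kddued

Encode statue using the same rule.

fuvujd

e(4)→d(3) and a(0)→v(21) fit y≡15x+21 (mod 26); the inverse of 15 mod 26 is 7. This is an affine cipher: with a=0,…,z=25, each position x becomes (15x+21) mod 26.
Applying it to statue: s(18)→15·18+21≡5=f; t(19)→15·19+21≡20=u; a(0)→15·0+21≡21=v; t(19)→15·19+21≡20=u; u(20)→15·20+21≡9=j; e(4)→15·4+21≡3=d (all mod 26).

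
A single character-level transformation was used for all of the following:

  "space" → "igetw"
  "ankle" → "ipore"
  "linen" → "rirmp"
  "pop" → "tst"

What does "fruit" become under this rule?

xmyvj

The output letters match the input read backwards, each shifted +4: space reversed is ecaps. Read the word backwards and shift each letter +4.
On fruit: reverse → tiurf; then shift: t+4=x, i+4=m, u+4=y, r+4=v, f+4=j.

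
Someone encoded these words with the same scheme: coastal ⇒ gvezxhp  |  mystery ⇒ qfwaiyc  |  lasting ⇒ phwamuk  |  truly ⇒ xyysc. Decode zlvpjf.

Shifts by position in coastal: pos 0: c→g (+4), pos 1: o→v (+7), pos 2: a→e (+4), pos 3: s→z (+7) — repeating every 2. A repeating key of period 2 is used — shifts +4, +7 over and over.
Undoing it on zlvpjf: z−4=v, l−7=e, v−4=r, p−7=i, j−4=f, f−7=y.

verify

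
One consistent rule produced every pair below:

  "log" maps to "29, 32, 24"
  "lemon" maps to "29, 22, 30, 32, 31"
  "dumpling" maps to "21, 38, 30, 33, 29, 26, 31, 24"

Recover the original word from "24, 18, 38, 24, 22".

gauge

Letters become their 1-based position plus 17 (so a→18, b→19, …).
Decoding 24, 18, 38, 24, 22: 24→(24−17)÷1=7=g, 18→(18−17)÷1=1=a, 38→(38−17)÷1=21=u, 24→(24−17)÷1=7=g, 22→(22−17)÷1=5=e.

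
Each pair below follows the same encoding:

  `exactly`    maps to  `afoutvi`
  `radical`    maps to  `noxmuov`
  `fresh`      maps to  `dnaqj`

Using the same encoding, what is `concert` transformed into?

uebuant

e(4)→a(0) and x(23)→f(5) fit y≡3x+14 (mod 26); the inverse of 3 mod 26 is 9. This is an affine cipher: with a=0,…,z=25, each position x becomes (3x+14) mod 26.
Applying it to concert: c(2)→3·2+14≡20=u; o(14)→3·14+14≡4=e; n(13)→3·13+14≡1=b; c(2)→3·2+14≡20=u; e(4)→3·4+14≡0=a; r(17)→3·17+14≡13=n; t(19)→3·19+14≡19=t (all mod 26).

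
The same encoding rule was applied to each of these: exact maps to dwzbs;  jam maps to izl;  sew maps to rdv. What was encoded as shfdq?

Compare letters: e→d is +25, x→w is +25, a→z is +25 — a constant shift. This is a Caesar cipher with shift 25.
Decoding shfdq: s−25=t, h−25=i, f−25=g, d−25=e, q−25=r.

tiger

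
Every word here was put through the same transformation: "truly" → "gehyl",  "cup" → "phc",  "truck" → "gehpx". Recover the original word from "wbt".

Every letter moves 13 places later in the alphabet, wrapping around z→a.
Reversing it on wbt: w−13=j, b−13=o, t−13=g.

jog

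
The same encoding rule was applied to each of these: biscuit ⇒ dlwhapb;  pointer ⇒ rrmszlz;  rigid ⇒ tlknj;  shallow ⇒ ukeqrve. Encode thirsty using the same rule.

vkmwyag

In biscuit: b→d is +2, i→l is +3, s→w is +4, c→h is +5 — the shift increases by 1 each position. Each letter shifts forward by (position + 2), i.e. 2, 3, 4, … — the shift grows by one for each successive letter.
On thirsty: t+2=v, h+3=k, i+4=m, r+5=w, s+6=y, t+7=a, y+8=g.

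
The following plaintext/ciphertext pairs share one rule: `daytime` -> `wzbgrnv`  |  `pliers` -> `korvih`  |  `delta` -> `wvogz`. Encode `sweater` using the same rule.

hdvzgvi

Each pair mirrors across the alphabet (d↔w, a↔z, y↔b): positions sum to 25. This is the alphabet-reversal cipher (Atbash): a becomes z, b becomes y, etc.
On sweater: s↔h, w↔d, e↔v, a↔z, t↔g, e↔v, r↔i.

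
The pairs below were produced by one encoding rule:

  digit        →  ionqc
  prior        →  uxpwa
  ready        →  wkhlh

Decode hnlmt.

In digit: d→i is +5, i→o is +6, g→n is +7, i→q is +8 — the shift increases by 1 each position. The shift increases by 1 at each position, starting from +5: 5, 6, 7, ….
Decoding hnlmt: h−5=c, n−6=h, l−7=e, m−8=e, t−9=k.

cheek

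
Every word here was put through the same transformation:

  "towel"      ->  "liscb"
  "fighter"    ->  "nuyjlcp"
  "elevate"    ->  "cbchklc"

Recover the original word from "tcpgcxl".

percent

t(19)→l(11) and o(14)→i(8) fit y≡11x+10 (mod 26); the inverse of 11 mod 26 is 19. This is an affine cipher: with a=0,…,z=25, each position x becomes (11x+10) mod 26.
Undoing it on tcpgcxl: t(19)→19·(19−10)≡15=p; c(2)→19·(2−10)≡4=e; p(15)→19·(15−10)≡17=r; g(6)→19·(6−10)≡2=c; c(2)→19·(2−10)≡4=e; x(23)→19·(23−10)≡13=n; l(11)→19·(11−10)≡19=t (all mod 26).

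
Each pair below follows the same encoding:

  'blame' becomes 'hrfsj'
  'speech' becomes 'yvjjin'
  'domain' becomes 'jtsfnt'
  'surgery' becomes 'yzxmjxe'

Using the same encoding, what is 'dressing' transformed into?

jxjyyntm

The shift depends on letter class: consonant b→h is +6, but vowel a→f is +5. The rule splits by letter class: vowels +5, consonants +6.
Applying it to dressing: d(cons)+6=j, r(cons)+6=x, e(vowel)+5=j, s(cons)+6=y, s(cons)+6=y, i(vowel)+5=n, n(cons)+6=t, g(cons)+6=m.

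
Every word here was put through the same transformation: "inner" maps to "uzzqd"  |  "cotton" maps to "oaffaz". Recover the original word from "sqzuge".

genius

Every letter moves 12 places later in the alphabet, wrapping around z→a.
Reversing it on sqzuge: s−12=g, q−12=e, z−12=n, u−12=i, g−12=u, e−12=s.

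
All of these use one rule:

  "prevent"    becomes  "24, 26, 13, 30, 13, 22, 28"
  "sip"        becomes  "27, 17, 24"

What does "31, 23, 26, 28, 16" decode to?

worth

p is letter #16 and maps to 24: an offset of 8. Each letter is replaced by its alphabet position (a=1..z=26) + 8.
Undoing it on 31, 23, 26, 28, 16: 31→(31−8)÷1=23=w, 23→(23−8)÷1=15=o, 26→(26−8)÷1=18=r, 28→(28−8)÷1=20=t, 16→(16−8)÷1=8=h.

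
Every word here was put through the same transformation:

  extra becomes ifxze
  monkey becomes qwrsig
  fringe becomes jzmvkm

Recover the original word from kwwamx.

gossip

Shifts by position in extra: pos 0: e→i (+4), pos 1: x→f (+8), pos 2: t→x (+4), pos 3: r→z (+8) — repeating every 2. A repeating key of period 2 is used — shifts +4, +8 over and over.
Decoding kwwamx: k−4=g, w−8=o, w−4=s, a−8=s, m−4=i, x−8=p.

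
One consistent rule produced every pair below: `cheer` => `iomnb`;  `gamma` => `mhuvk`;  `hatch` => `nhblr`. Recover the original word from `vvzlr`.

porch

The shift increases by 1 at each position, starting from +6: 6, 7, 8, ….
Reversing it on vvzlr: v−6=p, v−7=o, z−8=r, l−9=c, r−10=h.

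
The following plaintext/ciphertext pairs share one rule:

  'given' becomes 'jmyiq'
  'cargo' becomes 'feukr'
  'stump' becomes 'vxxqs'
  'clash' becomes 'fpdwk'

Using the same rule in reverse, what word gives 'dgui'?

Shifts by position in given: pos 0: g→j (+3), pos 1: i→m (+4), pos 2: v→y (+3), pos 3: e→i (+4) — repeating every 2. A repeating key of period 2 is used — shifts +3, +4 over and over.
Undoing it on dgui: d−3=a, g−4=c, u−3=r, i−4=e.

acre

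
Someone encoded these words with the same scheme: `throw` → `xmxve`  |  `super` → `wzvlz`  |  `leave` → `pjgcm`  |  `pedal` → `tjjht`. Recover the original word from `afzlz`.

water

In throw: t→x is +4, h→m is +5, r→x is +6, o→v is +7 — the shift increases by 1 each position. Each letter shifts forward by (position + 4), i.e. 4, 5, 6, … — the shift grows by one for each successive letter.
Reversing it on afzlz: a−4=w, f−5=a, z−6=t, l−7=e, z−8=r.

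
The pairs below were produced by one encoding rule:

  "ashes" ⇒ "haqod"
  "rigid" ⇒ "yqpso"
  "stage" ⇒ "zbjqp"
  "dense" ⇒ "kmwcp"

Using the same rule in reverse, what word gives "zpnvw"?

In ashes: a→h is +7, s→a is +8, h→q is +9, e→o is +10 — the shift increases by 1 each position. Each letter shifts forward by (position + 7), i.e. 7, 8, 9, … — the shift grows by one for each successive letter.
Undoing it on zpnvw: z−7=s, p−8=h, n−9=e, v−10=l, w−11=l.

shell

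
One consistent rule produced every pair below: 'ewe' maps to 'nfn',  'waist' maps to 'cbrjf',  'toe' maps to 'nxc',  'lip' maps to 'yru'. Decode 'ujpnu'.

legal

Two steps: reverse the string, then apply a Caesar shift of +9.
Undoing it on ujpnu: shift back: u−9=l, j−9=a, p−9=g, n−9=e, u−9=l → lagel; then reverse → legal.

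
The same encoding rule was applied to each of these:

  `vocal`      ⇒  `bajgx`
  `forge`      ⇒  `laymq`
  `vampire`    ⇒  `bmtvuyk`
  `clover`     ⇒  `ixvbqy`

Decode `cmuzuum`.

wanting

Shifts by position in vocal: pos 0: v→b (+6), pos 1: o→a (+12), pos 2: c→j (+7), pos 3: a→g (+6), pos 4: l→x (+12) — repeating every 3. It's a Vigenère-style cipher with numeric key [6,12,7]: position i shifts by key[i mod 3].
Undoing it on cmuzuum: c−6=w, m−12=a, u−7=n, z−6=t, u−12=i, u−7=n, m−6=g.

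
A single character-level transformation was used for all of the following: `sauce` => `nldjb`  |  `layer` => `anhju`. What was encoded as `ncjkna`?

The output letters match the input read backwards, each shifted +9: sauce reversed is ecuas. The word is reversed, then every letter is shifted forward by 9.
Reversing it on ncjkna: shift back: n−9=e, c−9=t, j−9=a, k−9=b, n−9=e, a−9=r → etaber; then reverse → rebate.

rebate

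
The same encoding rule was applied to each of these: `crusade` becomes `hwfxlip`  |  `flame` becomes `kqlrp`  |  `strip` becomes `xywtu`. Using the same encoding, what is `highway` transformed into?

Two shifts are in play — +11 for a/e/i/o/u, +5 for every other letter.
For highway: h(cons)+5=m, i(vowel)+11=t, g(cons)+5=l, h(cons)+5=m, w(cons)+5=b, a(vowel)+11=l, y(cons)+5=d.

mtlmbld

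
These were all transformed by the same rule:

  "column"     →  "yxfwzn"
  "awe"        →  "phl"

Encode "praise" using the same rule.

pdtlca

The output letters match the input read backwards, each shifted +11: column reversed is nmuloc. The word is reversed, then every letter is shifted forward by 11.
Applying it to praise: reverse → esiarp; then shift: e+11=p, s+11=d, i+11=t, a+11=l, r+11=c, p+11=a.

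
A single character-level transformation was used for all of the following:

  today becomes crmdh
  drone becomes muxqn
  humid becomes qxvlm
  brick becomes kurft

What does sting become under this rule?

Shifts by position in today: pos 0: t→c (+9), pos 1: o→r (+3), pos 2: d→m (+9), pos 3: a→d (+3) — repeating every 2. The shifts repeat in a cycle of length 2: positions 0,1,… shift by +9, +3, then the pattern repeats.
Applying it to sting: s+9=b, t+3=w, i+9=r, n+3=q, g+9=p.

bwrqp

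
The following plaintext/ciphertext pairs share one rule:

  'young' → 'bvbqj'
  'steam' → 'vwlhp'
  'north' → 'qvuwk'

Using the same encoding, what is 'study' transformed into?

vwbgb

The shift depends on letter class: consonant y→b is +3, but vowel o→v is +7. Two shifts are in play — +7 for a/e/i/o/u, +3 for every other letter.
For study: s(cons)+3=v, t(cons)+3=w, u(vowel)+7=b, d(cons)+3=g, y(cons)+3=b.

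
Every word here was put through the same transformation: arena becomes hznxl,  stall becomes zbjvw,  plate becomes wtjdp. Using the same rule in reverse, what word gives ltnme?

Each letter shifts forward by (position + 7), i.e. 7, 8, 9, … — the shift grows by one for each successive letter.
Reversing it on ltnme: l−7=e, t−8=l, n−9=e, m−10=c, e−11=t.

elect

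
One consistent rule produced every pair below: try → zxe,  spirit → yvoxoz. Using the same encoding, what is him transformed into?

nos

Compare letters: t→z is +6, r→x is +6, y→e is +6 — a constant shift. Every letter moves 6 places later in the alphabet, wrapping around z→a.
On him: h+6=n, i+6=o, m+6=s.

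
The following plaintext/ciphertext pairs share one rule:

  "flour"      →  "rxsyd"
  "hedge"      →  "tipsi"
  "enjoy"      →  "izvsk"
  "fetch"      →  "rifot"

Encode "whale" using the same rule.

The shift depends on letter class: consonant f→r is +12, but vowel o→s is +4. Two shifts are in play — +4 for a/e/i/o/u, +12 for every other letter.
For whale: w(cons)+12=i, h(cons)+12=t, a(vowel)+4=e, l(cons)+12=x, e(vowel)+4=i.

itexi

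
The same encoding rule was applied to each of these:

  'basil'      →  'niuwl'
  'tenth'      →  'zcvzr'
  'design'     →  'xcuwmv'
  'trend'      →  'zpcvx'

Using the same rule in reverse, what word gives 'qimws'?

b(1)→n(13) and a(0)→i(8) fit y≡5x+8 (mod 26); the inverse of 5 mod 26 is 21. Treating letters as 0–25, the rule is x ↦ 5x + 8 (mod 26).
Reversing it on qimws: q(16)→21·(16−8)≡12=m; i(8)→21·(8−8)≡0=a; m(12)→21·(12−8)≡6=g; w(22)→21·(22−8)≡8=i; s(18)→21·(18−8)≡2=c (all mod 26).

magic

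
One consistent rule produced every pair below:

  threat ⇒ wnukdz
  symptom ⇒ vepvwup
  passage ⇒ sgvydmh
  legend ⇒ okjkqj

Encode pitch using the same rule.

sowik

The shifts repeat in a cycle of length 2: positions 0,1,… shift by +3, +6, then the pattern repeats.
On pitch: p+3=s, i+6=o, t+3=w, c+6=i, h+3=k.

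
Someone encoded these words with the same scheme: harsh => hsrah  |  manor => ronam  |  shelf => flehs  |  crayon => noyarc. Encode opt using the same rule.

tpo

It's just the letters in reverse order.
Applying it to opt: reverse → tpo.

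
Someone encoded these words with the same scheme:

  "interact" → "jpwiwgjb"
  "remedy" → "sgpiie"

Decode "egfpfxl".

declare

In interact: i→j is +1, n→p is +2, t→w is +3, e→i is +4 — the shift increases by 1 each position. The shift increases by 1 at each position, starting from +1: 1, 2, 3, ….
Decoding egfpfxl: e−1=d, g−2=e, f−3=c, p−4=l, f−5=a, x−6=r, l−7=e.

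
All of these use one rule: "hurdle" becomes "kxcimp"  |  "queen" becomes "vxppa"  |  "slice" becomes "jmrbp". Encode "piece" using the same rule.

h(7)→k(10) and u(20)→x(23) fit y≡7x+13 (mod 26); the inverse of 7 mod 26 is 15. Each letter's alphabet position (a=0..z=25) is mapped through 7·x+13 mod 26 — an affine cipher.
For piece: p(15)→7·15+13≡14=o; i(8)→7·8+13≡17=r; e(4)→7·4+13≡15=p; c(2)→7·2+13≡1=b; e(4)→7·4+13≡15=p (all mod 26).

orpbp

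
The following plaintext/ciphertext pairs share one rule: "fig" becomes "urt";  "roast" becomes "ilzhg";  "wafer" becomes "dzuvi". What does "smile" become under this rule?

Each pair mirrors across the alphabet (f↔u, i↔r, g↔t): positions sum to 25. Letters are reflected about the middle of the alphabet (position → 25−position): Atbash.
Applying it to smile: s↔h, m↔n, i↔r, l↔o, e↔v.

hnrov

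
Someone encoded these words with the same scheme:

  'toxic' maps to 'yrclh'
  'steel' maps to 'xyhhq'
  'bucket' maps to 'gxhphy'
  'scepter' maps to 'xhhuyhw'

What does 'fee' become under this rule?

khh

The shift depends on letter class: consonant t→y is +5, but vowel o→r is +3. The rule splits by letter class: vowels +3, consonants +5.
On fee: f(cons)+5=k, e(vowel)+3=h, e(vowel)+3=h.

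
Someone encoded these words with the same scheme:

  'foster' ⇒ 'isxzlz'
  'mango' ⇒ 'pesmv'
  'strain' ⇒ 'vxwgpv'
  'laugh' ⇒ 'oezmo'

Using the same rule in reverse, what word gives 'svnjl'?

Letter i (0-indexed) is shifted by i+3, so successive shifts are 3, 4, 5, ….
Undoing it on svnjl: s−3=p, v−4=r, n−5=i, j−6=d, l−7=e.

pride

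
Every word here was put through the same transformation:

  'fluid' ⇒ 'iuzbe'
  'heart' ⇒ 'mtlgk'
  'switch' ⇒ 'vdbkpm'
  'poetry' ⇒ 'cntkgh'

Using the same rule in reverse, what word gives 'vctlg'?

spear

f(5)→i(8) and l(11)→u(20) fit y≡15x+11 (mod 26); the inverse of 15 mod 26 is 7. Each letter's alphabet position (a=0..z=25) is mapped through 15·x+11 mod 26 — an affine cipher.
Reversing it on vctlg: v(21)→7·(21−11)≡18=s; c(2)→7·(2−11)≡15=p; t(19)→7·(19−11)≡4=e; l(11)→7·(11−11)≡0=a; g(6)→7·(6−11)≡17=r (all mod 26).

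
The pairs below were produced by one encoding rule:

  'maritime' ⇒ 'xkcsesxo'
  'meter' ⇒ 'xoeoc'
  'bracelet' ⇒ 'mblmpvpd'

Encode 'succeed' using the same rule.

denmpoo

It's a Vigenère-style cipher with numeric key [11,10]: position i shifts by key[i mod 2].
For succeed: s+11=d, u+10=e, c+11=n, c+10=m, e+11=p, e+10=o, d+11=o.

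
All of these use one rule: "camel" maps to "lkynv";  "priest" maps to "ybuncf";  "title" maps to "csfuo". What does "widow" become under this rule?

It's a Vigenère-style cipher with numeric key [9,10,12]: position i shifts by key[i mod 3].
For widow: w+9=f, i+10=s, d+12=p, o+9=x, w+10=g.

fspxg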